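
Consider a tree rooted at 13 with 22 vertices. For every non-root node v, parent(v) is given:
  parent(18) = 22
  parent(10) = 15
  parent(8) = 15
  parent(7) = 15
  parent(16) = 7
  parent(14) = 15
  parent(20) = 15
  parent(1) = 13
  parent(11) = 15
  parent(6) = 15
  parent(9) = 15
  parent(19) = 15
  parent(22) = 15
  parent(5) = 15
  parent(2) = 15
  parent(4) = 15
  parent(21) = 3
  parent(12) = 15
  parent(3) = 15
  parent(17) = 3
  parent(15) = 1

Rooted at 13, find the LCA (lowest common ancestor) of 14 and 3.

15

Ancestors of 14 (toward the root): 14, 15, 1, 13.
Ancestors of 3: 3, 15, 1, 13.
The deepest node appearing in both lists is 15.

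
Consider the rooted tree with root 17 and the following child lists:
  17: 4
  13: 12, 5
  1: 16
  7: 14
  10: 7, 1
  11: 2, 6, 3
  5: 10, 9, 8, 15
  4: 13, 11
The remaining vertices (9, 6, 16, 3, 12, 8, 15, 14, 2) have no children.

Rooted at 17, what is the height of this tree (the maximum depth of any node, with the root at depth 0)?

A deepest node is 16, reached by 17-4-13-5-10-1-16.
That path has 6 edges, so the height is 6.

6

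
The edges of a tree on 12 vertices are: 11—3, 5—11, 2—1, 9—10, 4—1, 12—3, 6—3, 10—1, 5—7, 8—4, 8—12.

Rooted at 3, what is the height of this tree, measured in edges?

6

9 sits deepest: 3-12-8-4-1-10-9 — 6 edges from the root.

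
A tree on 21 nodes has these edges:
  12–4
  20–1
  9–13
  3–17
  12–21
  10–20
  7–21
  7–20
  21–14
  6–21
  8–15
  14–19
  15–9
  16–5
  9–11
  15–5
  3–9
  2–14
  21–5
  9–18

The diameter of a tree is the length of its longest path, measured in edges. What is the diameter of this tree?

Starting from 17, a farthest node is 10 at distance 8.
One longest path: 17–3–9–15–5–21–7–20–10.
So the diameter is 8.

8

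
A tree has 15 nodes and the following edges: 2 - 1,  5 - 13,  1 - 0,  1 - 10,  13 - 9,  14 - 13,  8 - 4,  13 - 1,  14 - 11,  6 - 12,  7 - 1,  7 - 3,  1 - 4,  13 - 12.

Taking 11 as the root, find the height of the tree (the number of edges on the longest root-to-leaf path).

5

The longest root-to-leaf path is 11 – 14 – 13 – 1 – 7 – 3 (5 edges).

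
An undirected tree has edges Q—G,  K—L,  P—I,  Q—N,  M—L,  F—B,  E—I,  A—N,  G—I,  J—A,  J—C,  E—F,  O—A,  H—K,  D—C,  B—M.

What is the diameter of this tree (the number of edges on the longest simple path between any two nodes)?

A longest path is D–C–J–A–N–Q–G–I–E–F–B–M–L–K–H, with 14 edges.

14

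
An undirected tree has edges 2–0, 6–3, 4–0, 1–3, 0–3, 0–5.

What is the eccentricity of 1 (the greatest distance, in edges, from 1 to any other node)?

Distances from 1 peak at 3, attained at 2 (5, 4 also at distance 3).
1-3-0-2

3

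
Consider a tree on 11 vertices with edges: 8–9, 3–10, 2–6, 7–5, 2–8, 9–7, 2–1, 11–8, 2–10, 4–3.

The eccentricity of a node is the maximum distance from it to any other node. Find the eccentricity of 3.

6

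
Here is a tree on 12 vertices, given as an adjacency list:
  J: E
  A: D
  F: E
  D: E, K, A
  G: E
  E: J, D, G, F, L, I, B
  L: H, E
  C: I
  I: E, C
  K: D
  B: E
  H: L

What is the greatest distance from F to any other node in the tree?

3

A farthest node from F is H (K, A, C also at distance 3).
The path F – E – L – H has 3 edges.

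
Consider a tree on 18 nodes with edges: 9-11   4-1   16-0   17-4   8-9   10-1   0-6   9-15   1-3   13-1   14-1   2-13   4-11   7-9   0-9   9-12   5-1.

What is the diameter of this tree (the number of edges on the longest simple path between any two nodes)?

7

Starting from 2, a farthest node is 16 at distance 7.
One longest path: 2–13–1–4–11–9–0–16.
So the diameter is 7.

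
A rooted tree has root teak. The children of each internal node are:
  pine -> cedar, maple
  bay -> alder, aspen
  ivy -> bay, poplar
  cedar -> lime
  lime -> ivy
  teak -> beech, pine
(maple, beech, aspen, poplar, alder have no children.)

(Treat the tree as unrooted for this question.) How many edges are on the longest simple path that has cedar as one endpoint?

A farthest node from cedar is aspen (alder also at distance 4).
The path cedar–lime–ivy–bay–aspen has 4 edges.

4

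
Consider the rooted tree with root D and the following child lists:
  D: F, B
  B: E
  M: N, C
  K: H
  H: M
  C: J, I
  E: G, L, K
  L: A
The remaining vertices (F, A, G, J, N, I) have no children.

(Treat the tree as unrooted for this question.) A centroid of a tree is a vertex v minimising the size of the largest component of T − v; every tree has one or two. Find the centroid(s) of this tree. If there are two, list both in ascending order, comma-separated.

E, K

If E is removed the pieces have sizes 7, 3, 2, 1, all ≤ ⌊14/2⌋ = 7.
K is adjacent to E and is also a centroid (the largest component after removing it is likewise 7).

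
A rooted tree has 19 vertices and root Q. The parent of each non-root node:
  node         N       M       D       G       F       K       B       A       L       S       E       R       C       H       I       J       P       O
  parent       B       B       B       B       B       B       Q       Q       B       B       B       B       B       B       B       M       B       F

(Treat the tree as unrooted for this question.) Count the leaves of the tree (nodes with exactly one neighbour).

15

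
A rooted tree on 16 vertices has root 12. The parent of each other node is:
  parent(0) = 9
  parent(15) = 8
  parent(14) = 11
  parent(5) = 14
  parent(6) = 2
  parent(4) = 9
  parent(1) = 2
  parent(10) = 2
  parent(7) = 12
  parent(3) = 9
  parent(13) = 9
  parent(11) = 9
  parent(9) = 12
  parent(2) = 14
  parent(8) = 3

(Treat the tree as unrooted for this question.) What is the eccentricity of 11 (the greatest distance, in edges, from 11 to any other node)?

4

Distances from 11 peak at 4, attained at 15.
11–9–3–8–15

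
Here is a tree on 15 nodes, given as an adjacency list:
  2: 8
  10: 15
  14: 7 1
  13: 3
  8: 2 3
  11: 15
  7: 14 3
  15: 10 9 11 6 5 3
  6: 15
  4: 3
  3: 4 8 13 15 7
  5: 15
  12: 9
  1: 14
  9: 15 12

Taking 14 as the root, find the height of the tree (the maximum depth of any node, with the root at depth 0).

5

A deepest node is 12, reached by 14 – 7 – 3 – 15 – 9 – 12.
That path has 5 edges, so the height is 5.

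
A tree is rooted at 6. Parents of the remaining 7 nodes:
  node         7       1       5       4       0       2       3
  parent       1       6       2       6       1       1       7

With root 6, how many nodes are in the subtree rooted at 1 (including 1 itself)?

Descendants of 1 (including itself): 1, 0, 2, 7, 5, 3. That's 6.

6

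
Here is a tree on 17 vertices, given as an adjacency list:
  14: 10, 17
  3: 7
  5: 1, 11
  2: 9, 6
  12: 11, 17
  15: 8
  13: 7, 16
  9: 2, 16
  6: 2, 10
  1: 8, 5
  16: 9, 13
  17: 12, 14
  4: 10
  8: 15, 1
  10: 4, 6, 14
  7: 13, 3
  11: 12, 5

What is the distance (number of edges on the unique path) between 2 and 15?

10

Walking from 2: 2–6–10–14–17–12–11–5–1–8–15. Length 10.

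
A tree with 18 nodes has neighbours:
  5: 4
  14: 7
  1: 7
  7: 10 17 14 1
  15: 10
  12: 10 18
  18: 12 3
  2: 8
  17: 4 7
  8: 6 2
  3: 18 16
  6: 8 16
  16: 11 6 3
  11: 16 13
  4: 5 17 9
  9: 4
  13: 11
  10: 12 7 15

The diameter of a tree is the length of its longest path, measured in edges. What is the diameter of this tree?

11

A longest path is 2 – 8 – 6 – 16 – 3 – 18 – 12 – 10 – 7 – 17 – 4 – 5, with 11 edges.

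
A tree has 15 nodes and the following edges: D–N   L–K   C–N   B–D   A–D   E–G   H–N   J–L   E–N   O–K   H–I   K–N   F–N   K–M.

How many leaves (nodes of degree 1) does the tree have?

9

Degree-1 nodes: A, B, C, F, G, I, J, M, O — 9 of them.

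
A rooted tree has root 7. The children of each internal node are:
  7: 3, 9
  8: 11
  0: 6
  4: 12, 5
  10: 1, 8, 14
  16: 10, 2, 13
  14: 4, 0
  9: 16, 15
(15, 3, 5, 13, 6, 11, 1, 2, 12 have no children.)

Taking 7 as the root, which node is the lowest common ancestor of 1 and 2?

Path 1→root: 1 10 16 9 7; path 2→root: 2 16 9 7.
First common node: 16.

16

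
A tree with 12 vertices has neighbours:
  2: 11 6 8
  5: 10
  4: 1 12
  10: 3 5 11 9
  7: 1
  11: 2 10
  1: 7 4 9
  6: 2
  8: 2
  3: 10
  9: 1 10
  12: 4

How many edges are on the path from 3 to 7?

Walking from 3: 3–10–9–1–7. Length 4.

4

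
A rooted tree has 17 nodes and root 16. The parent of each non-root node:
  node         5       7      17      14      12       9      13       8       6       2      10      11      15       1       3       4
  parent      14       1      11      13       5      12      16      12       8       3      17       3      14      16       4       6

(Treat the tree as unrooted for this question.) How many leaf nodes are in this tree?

5

Exactly 5 nodes have a single neighbour: 2, 7, 9, 10, 15.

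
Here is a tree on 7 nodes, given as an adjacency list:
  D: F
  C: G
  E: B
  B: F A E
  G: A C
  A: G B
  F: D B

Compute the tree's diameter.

BFS from C reaches D last, at distance 5; BFS from D confirms no node is farther.
Path: C-G-A-B-F-D.

5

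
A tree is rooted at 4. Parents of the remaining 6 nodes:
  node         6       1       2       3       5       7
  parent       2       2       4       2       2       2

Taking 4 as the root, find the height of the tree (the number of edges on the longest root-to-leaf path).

2

6 sits deepest: 4 → 2 → 6 — 2 edges from the root.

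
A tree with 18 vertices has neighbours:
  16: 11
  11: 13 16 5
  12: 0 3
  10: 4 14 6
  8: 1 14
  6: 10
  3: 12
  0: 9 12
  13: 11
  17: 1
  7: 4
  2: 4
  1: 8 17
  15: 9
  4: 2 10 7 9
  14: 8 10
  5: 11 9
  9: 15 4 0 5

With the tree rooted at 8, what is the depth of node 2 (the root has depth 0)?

4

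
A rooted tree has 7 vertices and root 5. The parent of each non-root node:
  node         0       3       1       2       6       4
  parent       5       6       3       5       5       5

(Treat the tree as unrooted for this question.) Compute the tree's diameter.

BFS from 1 reaches 0 last, at distance 4; BFS from 0 confirms no node is farther.
Path: 1 - 3 - 6 - 5 - 0.

4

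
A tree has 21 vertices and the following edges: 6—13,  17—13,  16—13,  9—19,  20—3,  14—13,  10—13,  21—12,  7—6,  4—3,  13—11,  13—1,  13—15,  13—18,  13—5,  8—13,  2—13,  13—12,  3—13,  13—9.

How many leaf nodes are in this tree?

Degree-1 nodes: 1, 2, 4, 5, 7, 8, 10, 11, 14, 15, 16, 17, 18, 19, 20, 21 — 16 of them.

16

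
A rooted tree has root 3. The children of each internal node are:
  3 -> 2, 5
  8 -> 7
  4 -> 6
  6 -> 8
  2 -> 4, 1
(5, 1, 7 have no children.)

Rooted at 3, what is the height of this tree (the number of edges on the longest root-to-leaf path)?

5

The longest root-to-leaf path is 3 → 2 → 4 → 6 → 8 → 7 (5 edges).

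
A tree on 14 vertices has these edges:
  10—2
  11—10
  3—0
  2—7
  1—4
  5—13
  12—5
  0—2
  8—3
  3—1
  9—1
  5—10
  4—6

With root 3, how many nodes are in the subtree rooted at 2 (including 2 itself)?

Descendants of 2 (including itself): 2, 7, 10, 11, 5, 12, 13. That's 7.

7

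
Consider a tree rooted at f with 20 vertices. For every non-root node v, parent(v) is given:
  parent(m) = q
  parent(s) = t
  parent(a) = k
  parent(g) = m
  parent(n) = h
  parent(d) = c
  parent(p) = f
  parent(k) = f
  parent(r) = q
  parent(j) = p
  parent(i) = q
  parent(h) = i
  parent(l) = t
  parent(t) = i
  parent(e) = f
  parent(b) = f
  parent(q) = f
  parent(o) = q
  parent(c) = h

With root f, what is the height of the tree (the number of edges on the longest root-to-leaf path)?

5

The longest root-to-leaf path is f – q – i – h – c – d (5 edges).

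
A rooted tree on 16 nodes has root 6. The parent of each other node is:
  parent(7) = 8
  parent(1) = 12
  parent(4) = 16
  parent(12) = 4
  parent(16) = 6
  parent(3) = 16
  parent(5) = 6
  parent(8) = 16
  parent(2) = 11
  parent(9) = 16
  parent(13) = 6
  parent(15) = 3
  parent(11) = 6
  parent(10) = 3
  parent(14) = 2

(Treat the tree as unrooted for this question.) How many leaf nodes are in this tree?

The leaves are 1, 5, 7, 9, 10, 13, 14, 15.
That is 8 leaves.

8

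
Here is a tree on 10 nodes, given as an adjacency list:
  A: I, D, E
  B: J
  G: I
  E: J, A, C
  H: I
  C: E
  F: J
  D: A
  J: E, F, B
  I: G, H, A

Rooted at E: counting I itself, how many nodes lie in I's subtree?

3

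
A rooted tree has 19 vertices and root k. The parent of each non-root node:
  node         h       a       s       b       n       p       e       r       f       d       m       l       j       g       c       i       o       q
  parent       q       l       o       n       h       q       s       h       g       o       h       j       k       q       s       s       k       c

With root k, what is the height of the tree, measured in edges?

b sits deepest: k–o–s–c–q–h–n–b — 7 edges from the root.

7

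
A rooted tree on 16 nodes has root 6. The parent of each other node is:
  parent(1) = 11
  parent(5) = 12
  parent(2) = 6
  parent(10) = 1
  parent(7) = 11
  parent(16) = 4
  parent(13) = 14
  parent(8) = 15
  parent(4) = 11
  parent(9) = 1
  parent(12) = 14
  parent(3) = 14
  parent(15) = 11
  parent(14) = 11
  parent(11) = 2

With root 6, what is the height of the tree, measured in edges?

5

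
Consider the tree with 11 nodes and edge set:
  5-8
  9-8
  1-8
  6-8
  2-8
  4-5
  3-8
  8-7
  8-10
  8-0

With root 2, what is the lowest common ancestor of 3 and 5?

8

Ancestors of 3 (toward the root): 3, 8, 2.
Ancestors of 5: 5, 8, 2.
The deepest node appearing in both lists is 8.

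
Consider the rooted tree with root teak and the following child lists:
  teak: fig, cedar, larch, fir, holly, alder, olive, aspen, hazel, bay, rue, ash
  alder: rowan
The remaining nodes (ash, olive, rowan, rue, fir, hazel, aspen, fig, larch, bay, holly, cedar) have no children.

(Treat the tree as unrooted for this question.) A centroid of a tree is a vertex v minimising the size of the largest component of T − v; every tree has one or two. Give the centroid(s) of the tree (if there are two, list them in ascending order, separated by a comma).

teak

Delete teak: the remaining components have sizes 2, 1, 1, 1, 1, 1, 1, 1, 1, 1, 1, 1. Max 2 ≤ 7, so teak is a centroid.
No neighbour of teak does as well, so teak is the unique centroid.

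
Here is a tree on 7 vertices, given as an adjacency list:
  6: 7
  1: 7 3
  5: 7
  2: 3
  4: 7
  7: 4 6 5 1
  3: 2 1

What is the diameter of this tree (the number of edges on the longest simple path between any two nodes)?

4

Starting from 2, a farthest node is 5 at distance 4.
One longest path: 2-3-1-7-5.
So the diameter is 4.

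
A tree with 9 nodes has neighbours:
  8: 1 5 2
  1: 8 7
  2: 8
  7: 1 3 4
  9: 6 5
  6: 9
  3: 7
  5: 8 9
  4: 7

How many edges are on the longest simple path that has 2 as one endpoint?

A farthest node from 2 is 4 (6, 3 also at distance 4).
The path 2–8–1–7–4 has 4 edges.

4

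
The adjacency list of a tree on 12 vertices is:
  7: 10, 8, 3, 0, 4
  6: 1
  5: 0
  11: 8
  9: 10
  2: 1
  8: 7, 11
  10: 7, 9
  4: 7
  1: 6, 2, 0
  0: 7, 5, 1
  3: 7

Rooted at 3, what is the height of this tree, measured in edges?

The longest root-to-leaf path is 3 – 7 – 0 – 1 – 2 (4 edges).

4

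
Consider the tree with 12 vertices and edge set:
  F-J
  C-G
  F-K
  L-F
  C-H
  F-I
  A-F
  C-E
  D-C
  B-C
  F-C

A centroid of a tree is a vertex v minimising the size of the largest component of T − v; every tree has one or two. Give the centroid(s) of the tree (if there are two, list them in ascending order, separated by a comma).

C, F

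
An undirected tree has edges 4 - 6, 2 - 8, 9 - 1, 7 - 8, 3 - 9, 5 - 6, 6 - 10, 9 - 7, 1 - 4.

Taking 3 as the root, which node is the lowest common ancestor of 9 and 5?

Ancestors of 9 (toward the root): 9, 3.
Ancestors of 5: 5, 6, 4, 1, 9, 3.
The deepest node appearing in both lists is 9.

9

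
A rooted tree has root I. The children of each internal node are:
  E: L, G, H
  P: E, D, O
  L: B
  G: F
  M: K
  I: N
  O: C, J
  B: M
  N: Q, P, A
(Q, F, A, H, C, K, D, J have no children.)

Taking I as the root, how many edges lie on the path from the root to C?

4

Path from I to C: I – N – P – O – C, which has 4 edges.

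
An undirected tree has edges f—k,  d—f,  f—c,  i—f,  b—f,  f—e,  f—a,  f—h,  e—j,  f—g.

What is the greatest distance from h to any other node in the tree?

3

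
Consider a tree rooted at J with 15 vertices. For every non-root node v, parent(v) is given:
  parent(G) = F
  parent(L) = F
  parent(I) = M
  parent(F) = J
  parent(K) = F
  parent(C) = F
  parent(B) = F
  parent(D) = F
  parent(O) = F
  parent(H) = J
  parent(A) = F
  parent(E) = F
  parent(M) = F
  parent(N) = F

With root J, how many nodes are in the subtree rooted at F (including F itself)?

F's subtree: {F, M, K, C, E, L, D, O, A, N, G, B, I}, size 13.

13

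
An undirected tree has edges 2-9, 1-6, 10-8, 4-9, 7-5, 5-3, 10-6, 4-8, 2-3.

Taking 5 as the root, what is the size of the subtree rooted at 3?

8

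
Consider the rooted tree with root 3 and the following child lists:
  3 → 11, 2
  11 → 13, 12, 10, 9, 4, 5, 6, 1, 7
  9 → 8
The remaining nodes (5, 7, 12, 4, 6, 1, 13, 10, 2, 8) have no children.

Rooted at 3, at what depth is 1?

3 → 11 → 1 — 2 edges.

2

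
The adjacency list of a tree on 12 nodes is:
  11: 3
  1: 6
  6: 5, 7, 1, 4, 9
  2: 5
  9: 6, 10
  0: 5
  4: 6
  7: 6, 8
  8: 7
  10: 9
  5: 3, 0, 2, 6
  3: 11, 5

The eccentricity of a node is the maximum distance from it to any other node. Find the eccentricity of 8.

5

A farthest node from 8 is 11.
The path 8–7–6–5–3–11 has 5 edges.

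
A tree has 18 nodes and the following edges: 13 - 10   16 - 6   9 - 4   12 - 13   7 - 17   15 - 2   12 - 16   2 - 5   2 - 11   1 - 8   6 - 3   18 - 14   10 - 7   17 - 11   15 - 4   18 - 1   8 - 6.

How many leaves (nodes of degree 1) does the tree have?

The leaves are 3, 5, 9, 14.
That is 4 leaves.

4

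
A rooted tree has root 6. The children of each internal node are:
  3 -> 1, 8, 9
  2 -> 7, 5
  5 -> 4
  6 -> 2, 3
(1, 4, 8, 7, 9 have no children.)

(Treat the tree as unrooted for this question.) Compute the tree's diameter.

5

BFS from 1 reaches 4 last, at distance 5; BFS from 4 confirms no node is farther.
Path: 1 – 3 – 6 – 2 – 5 – 4.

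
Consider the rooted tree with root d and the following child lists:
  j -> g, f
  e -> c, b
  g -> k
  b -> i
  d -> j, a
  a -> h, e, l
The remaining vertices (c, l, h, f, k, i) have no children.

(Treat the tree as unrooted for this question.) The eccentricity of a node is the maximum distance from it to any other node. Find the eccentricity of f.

A farthest node from f is i.
The path f–j–d–a–e–b–i has 6 edges.

6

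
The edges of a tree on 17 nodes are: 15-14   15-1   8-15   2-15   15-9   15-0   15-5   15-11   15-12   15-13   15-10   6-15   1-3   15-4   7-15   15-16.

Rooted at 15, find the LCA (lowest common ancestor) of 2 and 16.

15

Ancestors of 2 (toward the root): 2, 15.
Ancestors of 16: 16, 15.
The deepest node appearing in both lists is 15.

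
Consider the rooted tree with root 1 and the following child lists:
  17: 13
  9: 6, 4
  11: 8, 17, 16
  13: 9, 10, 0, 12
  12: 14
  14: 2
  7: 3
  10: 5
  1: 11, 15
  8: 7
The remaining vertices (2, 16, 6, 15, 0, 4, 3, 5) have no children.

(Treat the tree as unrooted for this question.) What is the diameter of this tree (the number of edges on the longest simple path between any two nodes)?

8

Starting from 3, a farthest node is 2 at distance 8.
One longest path: 3 – 7 – 8 – 11 – 17 – 13 – 12 – 14 – 2.
So the diameter is 8.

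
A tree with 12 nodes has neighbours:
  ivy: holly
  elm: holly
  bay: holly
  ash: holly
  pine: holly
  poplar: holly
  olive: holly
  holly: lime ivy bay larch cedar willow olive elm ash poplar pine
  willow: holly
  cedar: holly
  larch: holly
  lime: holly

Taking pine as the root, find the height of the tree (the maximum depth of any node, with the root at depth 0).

2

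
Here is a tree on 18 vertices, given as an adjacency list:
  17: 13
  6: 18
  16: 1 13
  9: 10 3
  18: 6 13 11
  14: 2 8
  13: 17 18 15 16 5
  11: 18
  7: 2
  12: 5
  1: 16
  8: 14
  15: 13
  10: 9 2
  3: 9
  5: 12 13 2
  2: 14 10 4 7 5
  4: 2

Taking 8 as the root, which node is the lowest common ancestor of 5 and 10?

Ancestors of 5 (toward the root): 5, 2, 14, 8.
Ancestors of 10: 10, 2, 14, 8.
The deepest node appearing in both lists is 2.

2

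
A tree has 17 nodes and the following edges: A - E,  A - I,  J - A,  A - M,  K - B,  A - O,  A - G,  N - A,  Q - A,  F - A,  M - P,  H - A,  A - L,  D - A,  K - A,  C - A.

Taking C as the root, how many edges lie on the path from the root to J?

2

C – A – J — 2 edges.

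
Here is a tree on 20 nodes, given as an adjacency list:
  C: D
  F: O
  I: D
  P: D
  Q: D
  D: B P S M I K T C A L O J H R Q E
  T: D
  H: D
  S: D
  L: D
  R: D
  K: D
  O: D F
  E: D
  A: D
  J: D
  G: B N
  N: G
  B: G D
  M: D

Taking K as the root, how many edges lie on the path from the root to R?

K → D → R — 2 edges.

2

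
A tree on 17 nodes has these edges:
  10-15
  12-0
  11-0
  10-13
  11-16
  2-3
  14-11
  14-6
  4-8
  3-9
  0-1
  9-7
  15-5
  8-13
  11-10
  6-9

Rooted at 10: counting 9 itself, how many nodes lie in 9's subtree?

The subtree rooted at 9 contains: 9, 7, 3, 2 — 4 nodes.

4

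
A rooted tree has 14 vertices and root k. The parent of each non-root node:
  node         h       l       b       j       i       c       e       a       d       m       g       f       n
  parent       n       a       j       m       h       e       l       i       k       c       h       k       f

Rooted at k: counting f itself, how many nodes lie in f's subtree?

f's subtree: {f, n, h, i, g, a, l, e, c, m, j, b}, size 12.

12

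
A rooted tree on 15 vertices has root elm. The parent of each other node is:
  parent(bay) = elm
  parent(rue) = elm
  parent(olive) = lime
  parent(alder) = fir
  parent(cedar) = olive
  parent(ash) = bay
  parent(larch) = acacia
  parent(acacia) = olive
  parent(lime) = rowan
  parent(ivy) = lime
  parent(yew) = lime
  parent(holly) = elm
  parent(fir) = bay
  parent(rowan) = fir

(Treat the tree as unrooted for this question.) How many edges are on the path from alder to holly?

4

alder – fir – bay – elm – holly: 4 edges.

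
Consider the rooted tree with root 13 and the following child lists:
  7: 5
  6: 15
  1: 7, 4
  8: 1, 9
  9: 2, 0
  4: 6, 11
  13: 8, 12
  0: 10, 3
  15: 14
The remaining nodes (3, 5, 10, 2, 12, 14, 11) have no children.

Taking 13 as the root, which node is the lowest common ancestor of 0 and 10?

Path 0→root: 0 9 8 13; path 10→root: 10 0 9 8 13.
First common node: 0.

0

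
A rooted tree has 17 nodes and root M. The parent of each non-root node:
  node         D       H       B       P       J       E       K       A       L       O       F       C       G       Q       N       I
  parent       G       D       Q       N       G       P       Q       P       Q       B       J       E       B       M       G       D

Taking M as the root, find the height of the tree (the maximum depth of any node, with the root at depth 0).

7

C sits deepest: M-Q-B-G-N-P-E-C — 7 edges from the root.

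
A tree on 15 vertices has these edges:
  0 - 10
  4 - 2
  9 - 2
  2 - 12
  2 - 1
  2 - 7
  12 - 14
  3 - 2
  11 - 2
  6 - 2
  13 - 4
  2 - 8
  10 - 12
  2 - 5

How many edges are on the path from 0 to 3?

4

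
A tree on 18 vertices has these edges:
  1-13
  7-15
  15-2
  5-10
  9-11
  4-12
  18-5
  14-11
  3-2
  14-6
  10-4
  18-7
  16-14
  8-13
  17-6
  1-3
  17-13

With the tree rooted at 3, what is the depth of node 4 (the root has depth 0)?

Climbing from 4 to the root: 4–10–5–18–7–15–2–3. That's 7 steps.

7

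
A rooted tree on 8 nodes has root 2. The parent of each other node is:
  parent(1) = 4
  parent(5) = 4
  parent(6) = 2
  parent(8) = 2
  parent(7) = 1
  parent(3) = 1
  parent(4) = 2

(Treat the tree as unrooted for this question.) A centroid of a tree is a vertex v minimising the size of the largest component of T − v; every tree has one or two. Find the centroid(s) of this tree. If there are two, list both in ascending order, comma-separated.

4

Delete 4: the remaining components have sizes 3, 3, 1. Max 3 ≤ 4, so 4 is a centroid.
No neighbour of 4 does as well, so 4 is the unique centroid.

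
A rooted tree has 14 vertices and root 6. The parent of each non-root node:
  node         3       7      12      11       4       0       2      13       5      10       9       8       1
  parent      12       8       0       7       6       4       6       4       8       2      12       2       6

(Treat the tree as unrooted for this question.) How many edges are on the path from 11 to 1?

5

Walking from 11: 11 – 7 – 8 – 2 – 6 – 1. Length 5.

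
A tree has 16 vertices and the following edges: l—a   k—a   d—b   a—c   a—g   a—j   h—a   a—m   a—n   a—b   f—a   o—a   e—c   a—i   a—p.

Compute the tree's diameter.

4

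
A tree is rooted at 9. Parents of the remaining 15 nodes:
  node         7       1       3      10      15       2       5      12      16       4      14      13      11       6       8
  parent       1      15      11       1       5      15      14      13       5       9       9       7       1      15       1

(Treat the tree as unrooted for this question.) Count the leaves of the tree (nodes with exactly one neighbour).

8

The leaves are 2, 3, 4, 6, 8, 10, 12, 16.
That is 8 leaves.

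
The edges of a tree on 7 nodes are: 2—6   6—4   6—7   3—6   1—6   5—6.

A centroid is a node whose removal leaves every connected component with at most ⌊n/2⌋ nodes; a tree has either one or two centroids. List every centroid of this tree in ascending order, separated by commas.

6

Removing 6 splits the tree into components of sizes 1, 1, 1, 1, 1, 1; the largest is 1 ≤ ⌊7/2⌋ = 3.
Every other node leaves some component of size > 3, so the centroid is unique.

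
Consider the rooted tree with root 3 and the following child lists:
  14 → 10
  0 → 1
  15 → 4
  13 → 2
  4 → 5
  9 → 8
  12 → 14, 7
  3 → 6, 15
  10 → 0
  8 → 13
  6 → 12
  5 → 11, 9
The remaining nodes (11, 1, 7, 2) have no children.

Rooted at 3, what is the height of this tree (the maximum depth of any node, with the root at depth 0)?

7

A deepest node is 2, reached by 3-15-4-5-9-8-13-2.
That path has 7 edges, so the height is 7.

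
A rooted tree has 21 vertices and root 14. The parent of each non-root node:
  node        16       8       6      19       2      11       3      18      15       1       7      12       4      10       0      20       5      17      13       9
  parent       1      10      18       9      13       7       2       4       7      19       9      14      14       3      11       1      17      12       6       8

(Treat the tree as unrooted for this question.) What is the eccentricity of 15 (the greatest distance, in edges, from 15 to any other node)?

A farthest node from 15 is 5.
The path 15–7–9–8–10–3–2–13–6–18–4–14–12–17–5 has 14 edges.

14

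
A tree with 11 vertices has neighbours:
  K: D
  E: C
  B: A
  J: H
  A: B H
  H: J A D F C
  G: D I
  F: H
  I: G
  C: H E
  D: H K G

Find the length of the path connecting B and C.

Walking from B: B - A - H - C. Length 3.

3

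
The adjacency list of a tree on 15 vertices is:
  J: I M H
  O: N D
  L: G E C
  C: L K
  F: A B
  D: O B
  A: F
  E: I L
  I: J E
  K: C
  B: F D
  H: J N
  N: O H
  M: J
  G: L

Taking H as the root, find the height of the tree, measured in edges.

6

K sits deepest: H–J–I–E–L–C–K — 6 edges from the root.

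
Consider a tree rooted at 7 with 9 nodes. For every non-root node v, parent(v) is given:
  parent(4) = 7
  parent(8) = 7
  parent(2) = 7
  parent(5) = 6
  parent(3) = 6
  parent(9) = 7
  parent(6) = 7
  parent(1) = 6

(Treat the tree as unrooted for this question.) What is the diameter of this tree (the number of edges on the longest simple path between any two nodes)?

3

Starting from 5, a farthest node is 2 at distance 3.
One longest path: 5 – 6 – 7 – 2.
So the diameter is 3.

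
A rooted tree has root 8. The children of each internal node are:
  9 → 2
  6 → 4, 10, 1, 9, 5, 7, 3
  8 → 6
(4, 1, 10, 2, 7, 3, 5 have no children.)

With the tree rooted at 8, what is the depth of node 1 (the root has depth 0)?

Path from 8 to 1: 8 → 6 → 1, which has 2 edges.

2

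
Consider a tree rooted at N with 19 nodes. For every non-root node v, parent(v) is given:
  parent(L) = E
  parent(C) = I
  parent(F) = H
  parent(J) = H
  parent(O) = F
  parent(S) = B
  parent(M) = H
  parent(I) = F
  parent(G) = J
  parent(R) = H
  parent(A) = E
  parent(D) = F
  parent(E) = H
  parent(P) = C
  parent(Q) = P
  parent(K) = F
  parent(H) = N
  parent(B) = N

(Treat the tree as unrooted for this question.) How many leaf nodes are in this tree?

Degree-1 nodes: A, D, G, K, L, M, O, Q, R, S — 10 of them.

10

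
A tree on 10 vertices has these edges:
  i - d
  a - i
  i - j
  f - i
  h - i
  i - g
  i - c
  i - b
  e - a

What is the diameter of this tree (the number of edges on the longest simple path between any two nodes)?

3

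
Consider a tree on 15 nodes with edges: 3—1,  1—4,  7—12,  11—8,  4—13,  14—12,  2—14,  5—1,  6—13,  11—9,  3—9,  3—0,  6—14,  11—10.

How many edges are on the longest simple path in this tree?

10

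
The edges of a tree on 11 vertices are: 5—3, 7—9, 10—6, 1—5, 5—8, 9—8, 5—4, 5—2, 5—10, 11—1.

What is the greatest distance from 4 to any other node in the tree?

4

A farthest node from 4 is 7.
The path 4 – 5 – 8 – 9 – 7 has 4 edges.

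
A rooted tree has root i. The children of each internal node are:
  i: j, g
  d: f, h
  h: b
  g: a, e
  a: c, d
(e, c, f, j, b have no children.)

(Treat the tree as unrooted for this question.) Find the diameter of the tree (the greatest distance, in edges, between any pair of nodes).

A longest path is b-h-d-a-g-i-j, with 6 edges.

6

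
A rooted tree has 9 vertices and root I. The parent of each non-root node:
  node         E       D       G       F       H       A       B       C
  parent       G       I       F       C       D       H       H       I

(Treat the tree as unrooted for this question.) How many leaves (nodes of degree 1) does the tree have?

3

Exactly 3 nodes have a single neighbour: A, B, E.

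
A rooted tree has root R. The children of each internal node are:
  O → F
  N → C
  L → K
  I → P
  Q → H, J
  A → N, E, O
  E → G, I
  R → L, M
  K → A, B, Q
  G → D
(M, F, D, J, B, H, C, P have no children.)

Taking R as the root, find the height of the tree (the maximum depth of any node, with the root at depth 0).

A deepest node is P, reached by R–L–K–A–E–I–P.
That path has 6 edges, so the height is 6.

6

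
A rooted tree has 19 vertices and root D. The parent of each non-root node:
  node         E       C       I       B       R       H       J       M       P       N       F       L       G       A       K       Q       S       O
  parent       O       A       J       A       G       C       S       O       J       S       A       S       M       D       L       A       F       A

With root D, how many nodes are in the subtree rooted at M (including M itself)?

3

The subtree rooted at M contains: M, G, R — 3 nodes.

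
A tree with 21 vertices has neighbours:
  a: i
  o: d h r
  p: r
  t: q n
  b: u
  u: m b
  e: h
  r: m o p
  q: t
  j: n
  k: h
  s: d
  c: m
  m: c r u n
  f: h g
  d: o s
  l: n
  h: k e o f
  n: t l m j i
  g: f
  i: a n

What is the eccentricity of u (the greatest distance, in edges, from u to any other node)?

6

Distances from u peak at 6, attained at g.
u – m – r – o – h – f – g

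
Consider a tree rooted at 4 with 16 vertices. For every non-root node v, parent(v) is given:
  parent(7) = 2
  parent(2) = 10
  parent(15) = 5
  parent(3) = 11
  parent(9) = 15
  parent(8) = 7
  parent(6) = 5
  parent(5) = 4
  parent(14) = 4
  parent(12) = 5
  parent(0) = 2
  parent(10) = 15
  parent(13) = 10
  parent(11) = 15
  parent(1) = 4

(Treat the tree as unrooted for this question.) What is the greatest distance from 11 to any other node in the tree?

The node farthest from 11 is 8, via 11–15–10–2–7–8 — 5 edges.

5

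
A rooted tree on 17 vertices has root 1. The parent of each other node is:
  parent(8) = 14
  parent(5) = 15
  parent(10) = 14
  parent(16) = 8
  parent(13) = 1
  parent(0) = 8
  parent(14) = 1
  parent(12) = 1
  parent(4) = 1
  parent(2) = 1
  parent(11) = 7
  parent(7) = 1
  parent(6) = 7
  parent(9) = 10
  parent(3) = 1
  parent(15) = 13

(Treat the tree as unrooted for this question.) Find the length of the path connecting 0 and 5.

The path is 0–8–14–1–13–15–5, which has 6 edges.

6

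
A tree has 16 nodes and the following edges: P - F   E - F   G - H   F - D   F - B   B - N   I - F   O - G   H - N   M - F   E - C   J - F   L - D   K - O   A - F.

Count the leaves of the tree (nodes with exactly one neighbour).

The leaves are A, C, I, J, K, L, M, P.
That is 8 leaves.

8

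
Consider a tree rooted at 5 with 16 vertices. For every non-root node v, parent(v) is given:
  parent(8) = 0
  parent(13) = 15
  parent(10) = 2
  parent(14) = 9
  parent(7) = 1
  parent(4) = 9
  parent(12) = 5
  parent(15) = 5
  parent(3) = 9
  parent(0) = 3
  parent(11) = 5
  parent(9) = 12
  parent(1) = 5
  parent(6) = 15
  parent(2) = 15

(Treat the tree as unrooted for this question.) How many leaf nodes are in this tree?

The leaves are 4, 6, 7, 8, 10, 11, 13, 14.
That is 8 leaves.

8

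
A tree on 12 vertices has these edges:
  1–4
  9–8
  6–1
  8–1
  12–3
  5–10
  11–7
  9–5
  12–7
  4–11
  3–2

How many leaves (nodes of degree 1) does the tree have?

Degree-1 nodes: 2, 6, 10 — 3 of them.

3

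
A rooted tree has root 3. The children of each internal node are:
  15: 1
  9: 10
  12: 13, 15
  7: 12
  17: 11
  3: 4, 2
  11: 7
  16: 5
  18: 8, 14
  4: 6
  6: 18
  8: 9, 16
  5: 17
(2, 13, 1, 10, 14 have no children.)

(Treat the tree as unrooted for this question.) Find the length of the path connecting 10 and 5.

4

Walking from 10: 10 – 9 – 8 – 16 – 5. Length 4.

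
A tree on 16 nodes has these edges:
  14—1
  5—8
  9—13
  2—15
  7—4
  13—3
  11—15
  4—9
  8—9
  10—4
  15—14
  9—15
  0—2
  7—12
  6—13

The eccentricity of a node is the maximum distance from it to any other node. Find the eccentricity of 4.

4

A farthest node from 4 is 0 (1 also at distance 4).
The path 4 – 9 – 15 – 2 – 0 has 4 edges.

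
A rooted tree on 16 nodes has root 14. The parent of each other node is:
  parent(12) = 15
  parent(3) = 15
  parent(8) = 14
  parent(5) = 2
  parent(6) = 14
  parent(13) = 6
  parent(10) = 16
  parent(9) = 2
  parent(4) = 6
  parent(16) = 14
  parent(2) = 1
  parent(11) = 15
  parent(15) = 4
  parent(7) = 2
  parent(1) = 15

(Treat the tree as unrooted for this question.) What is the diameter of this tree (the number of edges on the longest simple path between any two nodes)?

BFS from 10 reaches 9 last, at distance 8; BFS from 9 confirms no node is farther.
Path: 10 - 16 - 14 - 6 - 4 - 15 - 1 - 2 - 9.

8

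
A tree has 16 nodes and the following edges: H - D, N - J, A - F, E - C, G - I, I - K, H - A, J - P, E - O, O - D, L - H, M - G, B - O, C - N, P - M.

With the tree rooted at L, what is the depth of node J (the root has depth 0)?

7

Climbing from J to the root: J–N–C–E–O–D–H–L. That's 7 steps.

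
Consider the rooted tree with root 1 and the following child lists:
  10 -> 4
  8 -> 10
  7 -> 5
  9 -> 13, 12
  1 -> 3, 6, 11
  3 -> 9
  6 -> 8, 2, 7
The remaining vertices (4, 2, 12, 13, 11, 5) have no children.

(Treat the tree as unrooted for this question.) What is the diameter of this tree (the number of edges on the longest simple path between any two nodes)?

7

BFS from 4 reaches 12 last, at distance 7; BFS from 12 confirms no node is farther.
Path: 4–10–8–6–1–3–9–12.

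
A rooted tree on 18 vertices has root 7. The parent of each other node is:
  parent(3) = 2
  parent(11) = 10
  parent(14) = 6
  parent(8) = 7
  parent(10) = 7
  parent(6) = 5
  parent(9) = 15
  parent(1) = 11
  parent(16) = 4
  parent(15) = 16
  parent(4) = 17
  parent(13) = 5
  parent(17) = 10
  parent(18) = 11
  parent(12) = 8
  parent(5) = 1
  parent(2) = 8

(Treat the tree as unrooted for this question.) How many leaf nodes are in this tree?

6

Exactly 6 nodes have a single neighbour: 3, 9, 12, 13, 14, 18.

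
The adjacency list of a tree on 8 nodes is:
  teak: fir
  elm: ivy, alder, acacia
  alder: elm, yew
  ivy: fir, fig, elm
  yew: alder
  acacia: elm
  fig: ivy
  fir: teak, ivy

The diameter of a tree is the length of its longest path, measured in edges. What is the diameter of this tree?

A longest path is teak – fir – ivy – elm – alder – yew, with 5 edges.

5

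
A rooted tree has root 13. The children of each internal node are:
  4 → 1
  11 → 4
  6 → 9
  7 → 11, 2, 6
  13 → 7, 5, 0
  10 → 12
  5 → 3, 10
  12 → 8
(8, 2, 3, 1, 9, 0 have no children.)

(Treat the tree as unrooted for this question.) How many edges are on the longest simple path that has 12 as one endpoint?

The node farthest from 12 is 1, via 12 – 10 – 5 – 13 – 7 – 11 – 4 – 1 — 7 edges.

7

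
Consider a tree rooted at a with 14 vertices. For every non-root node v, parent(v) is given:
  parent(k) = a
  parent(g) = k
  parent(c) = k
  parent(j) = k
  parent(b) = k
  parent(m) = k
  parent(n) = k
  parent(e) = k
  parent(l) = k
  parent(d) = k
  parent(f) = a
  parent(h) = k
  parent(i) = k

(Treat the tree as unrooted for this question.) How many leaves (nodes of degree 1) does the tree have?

Exactly 12 nodes have a single neighbour: b, c, d, e, f, g, h, i, j, l, m, n.

12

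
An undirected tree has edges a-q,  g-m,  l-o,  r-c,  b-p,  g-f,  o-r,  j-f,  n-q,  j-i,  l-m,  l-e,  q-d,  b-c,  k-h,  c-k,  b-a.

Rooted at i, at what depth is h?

Climbing from h to the root: h → k → c → r → o → l → m → g → f → j → i. That's 10 steps.

10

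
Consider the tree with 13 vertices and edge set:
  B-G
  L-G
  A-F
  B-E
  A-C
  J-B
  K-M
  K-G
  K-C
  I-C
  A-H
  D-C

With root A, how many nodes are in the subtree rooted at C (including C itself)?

C's subtree: {C, K, I, D, G, M, B, L, E, J}, size 10.

10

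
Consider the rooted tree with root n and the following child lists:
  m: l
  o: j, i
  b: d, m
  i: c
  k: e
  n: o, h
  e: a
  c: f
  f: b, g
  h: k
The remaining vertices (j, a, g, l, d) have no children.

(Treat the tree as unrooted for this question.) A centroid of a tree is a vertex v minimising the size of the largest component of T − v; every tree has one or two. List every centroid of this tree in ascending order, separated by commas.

i

Removing i splits the tree into components of sizes 7, 7; the largest is 7 ≤ ⌊15/2⌋ = 7.
No neighbour of i does as well, so i is the unique centroid.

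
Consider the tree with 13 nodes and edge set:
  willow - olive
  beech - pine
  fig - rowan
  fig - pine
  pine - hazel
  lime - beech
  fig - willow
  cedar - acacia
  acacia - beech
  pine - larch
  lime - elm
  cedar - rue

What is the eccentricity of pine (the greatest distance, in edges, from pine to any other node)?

The node farthest from pine is rue, via pine-beech-acacia-cedar-rue — 4 edges.

4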